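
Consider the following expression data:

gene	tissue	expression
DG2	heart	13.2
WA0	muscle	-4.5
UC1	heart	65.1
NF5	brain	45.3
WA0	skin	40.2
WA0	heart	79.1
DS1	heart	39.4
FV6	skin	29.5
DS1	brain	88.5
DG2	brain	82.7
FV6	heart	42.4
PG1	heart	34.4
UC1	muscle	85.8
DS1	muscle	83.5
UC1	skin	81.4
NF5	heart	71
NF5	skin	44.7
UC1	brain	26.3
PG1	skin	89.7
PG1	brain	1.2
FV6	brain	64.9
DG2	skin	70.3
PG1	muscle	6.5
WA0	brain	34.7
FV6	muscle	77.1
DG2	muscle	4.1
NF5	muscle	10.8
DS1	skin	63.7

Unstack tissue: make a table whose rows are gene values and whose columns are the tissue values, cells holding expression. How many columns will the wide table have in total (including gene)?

5

1 column for gene plus 4 distinct tissue values → 5 columns.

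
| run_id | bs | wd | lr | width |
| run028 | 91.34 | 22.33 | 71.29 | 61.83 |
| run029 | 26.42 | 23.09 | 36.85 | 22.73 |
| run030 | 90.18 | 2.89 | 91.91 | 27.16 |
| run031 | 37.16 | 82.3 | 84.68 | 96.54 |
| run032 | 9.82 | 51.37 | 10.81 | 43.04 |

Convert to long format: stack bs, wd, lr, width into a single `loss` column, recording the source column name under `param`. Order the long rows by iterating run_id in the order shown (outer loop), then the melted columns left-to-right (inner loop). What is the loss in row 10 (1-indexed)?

2.89

20 rows total (5 × 4). Row 10: index ⌊(10-1)/4⌋ = 2 into run_id → run030; (10-1) mod 4 = 1 into the melted columns → wd.
So row 10 is (run030, wd, 2.89); loss = 2.89.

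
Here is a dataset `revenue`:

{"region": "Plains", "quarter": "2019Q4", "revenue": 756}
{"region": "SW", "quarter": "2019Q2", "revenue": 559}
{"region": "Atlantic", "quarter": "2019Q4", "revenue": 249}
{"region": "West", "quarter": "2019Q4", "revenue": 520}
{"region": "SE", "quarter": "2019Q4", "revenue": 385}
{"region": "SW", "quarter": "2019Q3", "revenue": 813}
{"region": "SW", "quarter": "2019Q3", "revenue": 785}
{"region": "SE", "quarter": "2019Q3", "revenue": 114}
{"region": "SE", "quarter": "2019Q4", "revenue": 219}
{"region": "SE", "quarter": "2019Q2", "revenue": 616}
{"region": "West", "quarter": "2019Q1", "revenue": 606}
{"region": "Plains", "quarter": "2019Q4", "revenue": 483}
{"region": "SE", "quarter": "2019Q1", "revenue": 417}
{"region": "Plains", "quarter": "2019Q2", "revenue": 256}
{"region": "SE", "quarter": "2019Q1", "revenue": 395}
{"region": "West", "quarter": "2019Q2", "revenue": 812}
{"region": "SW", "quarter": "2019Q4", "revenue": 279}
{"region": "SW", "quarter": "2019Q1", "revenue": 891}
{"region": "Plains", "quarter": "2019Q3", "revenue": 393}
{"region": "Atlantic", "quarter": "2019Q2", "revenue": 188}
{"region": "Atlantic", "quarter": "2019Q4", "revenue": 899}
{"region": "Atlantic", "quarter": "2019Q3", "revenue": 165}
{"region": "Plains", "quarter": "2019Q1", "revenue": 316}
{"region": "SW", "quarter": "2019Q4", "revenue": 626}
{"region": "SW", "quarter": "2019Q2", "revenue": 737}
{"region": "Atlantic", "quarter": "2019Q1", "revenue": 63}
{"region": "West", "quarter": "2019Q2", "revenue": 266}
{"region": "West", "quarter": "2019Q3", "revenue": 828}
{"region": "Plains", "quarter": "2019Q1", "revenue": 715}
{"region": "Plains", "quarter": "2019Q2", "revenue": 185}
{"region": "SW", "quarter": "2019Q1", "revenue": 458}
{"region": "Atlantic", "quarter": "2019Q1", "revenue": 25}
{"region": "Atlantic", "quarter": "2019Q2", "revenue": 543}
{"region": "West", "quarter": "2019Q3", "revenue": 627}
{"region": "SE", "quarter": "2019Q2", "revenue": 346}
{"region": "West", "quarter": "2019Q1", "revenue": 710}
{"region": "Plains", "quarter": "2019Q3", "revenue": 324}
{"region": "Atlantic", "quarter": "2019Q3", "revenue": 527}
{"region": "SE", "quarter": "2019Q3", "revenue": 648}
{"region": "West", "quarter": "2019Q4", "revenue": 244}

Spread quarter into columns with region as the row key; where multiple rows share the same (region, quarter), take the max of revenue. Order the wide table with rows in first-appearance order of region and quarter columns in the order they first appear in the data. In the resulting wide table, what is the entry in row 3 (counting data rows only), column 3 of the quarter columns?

527

With rows in first-appearance order of region, row 3 is region=Atlantic. quarter columns in first-appearance order: 2019Q4, 2019Q2, 2019Q3, 2019Q1; column 3 is 2019Q3.
Long rows with region=Atlantic, quarter=2019Q3: max(165, 527) = 527.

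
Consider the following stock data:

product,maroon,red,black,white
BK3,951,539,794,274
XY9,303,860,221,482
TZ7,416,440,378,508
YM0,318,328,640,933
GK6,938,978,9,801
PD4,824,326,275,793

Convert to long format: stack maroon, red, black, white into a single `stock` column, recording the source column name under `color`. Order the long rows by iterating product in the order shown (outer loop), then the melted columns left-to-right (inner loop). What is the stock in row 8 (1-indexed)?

482

24 rows total (6 × 4). Row 8: index ⌊(8-1)/4⌋ = 1 into product → XY9; (8-1) mod 4 = 3 into the melted columns → white.
So row 8 is (XY9, white, 482); stock = 482.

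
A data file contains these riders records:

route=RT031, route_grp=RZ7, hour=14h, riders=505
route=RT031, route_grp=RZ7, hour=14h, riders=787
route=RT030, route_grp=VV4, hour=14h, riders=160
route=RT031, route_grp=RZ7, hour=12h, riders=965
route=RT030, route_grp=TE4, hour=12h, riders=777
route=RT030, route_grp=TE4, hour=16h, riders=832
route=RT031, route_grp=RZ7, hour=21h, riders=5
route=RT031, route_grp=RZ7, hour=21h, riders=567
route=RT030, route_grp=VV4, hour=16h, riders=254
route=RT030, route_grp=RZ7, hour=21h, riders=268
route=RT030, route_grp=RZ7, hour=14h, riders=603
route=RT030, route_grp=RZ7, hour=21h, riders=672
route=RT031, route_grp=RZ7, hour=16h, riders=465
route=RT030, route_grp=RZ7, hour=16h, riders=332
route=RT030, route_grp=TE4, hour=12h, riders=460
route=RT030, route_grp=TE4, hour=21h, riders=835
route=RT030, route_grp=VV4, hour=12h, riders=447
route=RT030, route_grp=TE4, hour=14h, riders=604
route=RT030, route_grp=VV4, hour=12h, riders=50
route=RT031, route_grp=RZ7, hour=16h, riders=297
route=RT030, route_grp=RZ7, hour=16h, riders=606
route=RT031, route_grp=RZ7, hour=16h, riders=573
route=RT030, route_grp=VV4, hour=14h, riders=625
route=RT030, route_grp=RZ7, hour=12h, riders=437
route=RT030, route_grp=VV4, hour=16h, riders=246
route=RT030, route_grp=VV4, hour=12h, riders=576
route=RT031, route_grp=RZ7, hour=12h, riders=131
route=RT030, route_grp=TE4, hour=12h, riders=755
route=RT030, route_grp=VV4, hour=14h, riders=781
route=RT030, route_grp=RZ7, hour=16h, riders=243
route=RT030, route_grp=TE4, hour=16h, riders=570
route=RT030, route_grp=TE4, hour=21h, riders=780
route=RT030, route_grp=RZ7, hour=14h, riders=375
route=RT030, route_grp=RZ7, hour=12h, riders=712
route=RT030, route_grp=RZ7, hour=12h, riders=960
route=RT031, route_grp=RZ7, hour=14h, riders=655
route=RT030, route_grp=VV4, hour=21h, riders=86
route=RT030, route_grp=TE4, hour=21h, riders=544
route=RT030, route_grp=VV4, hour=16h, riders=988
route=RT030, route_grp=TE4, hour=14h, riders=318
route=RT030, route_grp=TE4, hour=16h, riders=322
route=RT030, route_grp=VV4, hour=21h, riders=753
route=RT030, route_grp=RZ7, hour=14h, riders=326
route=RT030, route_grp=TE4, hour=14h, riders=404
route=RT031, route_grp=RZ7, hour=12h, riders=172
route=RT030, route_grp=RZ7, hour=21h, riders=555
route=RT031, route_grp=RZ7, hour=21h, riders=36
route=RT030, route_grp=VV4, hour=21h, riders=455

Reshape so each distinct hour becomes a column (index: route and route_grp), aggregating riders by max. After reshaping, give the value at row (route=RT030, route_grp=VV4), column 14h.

781

Rows with route=RT030, route_grp=VV4 and hour=14h: riders values are 160, 625, 781.
max(160, 625, 781) = 781.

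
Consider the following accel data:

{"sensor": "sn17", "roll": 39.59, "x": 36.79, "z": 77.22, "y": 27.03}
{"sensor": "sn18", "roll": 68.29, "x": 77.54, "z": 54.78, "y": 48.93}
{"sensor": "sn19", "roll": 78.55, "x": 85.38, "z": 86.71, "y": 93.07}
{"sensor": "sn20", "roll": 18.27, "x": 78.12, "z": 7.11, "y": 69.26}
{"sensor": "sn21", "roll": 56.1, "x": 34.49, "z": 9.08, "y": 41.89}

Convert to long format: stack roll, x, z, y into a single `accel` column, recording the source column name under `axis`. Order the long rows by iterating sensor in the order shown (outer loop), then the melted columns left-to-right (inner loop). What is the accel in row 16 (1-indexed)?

69.26

20 rows total (5 × 4). Row 16: index ⌊(16-1)/4⌋ = 3 into sensor → sn20; (16-1) mod 4 = 3 into the melted columns → y.
So row 16 is (sn20, y, 69.26); accel = 69.26.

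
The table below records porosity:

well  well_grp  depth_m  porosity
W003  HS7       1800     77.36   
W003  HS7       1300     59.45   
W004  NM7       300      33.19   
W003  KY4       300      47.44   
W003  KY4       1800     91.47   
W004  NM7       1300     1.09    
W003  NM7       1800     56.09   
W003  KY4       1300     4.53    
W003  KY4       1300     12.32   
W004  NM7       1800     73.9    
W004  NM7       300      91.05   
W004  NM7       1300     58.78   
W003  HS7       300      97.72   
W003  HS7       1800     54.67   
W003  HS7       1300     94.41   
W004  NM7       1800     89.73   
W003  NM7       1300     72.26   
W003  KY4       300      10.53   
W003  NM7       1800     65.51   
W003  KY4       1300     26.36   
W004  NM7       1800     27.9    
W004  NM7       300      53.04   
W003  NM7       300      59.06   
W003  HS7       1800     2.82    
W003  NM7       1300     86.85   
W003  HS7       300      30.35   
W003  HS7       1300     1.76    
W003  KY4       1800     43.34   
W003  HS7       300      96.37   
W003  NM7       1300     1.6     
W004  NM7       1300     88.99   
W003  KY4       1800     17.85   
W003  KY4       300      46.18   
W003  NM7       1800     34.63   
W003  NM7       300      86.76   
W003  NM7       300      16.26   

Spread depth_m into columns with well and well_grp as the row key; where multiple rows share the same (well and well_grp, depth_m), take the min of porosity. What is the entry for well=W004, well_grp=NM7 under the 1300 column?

Rows with well=W004, well_grp=NM7 and depth_m=1300: porosity values are 1.09, 58.78, 88.99.
min(1.09, 58.78, 88.99) = 1.09.

1.09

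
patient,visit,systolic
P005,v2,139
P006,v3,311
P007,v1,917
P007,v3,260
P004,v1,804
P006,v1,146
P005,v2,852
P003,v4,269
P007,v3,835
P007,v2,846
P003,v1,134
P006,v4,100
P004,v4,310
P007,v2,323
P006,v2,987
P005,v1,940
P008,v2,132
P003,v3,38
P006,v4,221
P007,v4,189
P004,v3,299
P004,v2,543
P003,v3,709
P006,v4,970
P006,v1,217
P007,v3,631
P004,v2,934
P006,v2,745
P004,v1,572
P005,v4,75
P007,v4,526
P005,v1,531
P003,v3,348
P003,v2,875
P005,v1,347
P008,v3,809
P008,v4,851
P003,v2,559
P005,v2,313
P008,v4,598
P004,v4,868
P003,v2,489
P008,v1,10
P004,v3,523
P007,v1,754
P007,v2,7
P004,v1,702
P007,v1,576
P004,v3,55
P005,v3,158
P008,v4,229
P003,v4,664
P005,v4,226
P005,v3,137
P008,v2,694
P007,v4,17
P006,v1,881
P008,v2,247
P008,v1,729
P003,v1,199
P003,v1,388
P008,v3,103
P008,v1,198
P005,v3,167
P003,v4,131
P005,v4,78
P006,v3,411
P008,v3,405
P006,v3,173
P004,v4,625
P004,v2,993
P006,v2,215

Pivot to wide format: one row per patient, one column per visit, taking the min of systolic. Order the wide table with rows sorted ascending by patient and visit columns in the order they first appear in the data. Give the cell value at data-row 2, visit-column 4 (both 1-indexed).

With rows sorted ascending by patient, row 2 is patient=P004. visit columns in first-appearance order: v2, v3, v1, v4; column 4 is v4.
Long rows with patient=P004, visit=v4: min(310, 868, 625) = 310.

310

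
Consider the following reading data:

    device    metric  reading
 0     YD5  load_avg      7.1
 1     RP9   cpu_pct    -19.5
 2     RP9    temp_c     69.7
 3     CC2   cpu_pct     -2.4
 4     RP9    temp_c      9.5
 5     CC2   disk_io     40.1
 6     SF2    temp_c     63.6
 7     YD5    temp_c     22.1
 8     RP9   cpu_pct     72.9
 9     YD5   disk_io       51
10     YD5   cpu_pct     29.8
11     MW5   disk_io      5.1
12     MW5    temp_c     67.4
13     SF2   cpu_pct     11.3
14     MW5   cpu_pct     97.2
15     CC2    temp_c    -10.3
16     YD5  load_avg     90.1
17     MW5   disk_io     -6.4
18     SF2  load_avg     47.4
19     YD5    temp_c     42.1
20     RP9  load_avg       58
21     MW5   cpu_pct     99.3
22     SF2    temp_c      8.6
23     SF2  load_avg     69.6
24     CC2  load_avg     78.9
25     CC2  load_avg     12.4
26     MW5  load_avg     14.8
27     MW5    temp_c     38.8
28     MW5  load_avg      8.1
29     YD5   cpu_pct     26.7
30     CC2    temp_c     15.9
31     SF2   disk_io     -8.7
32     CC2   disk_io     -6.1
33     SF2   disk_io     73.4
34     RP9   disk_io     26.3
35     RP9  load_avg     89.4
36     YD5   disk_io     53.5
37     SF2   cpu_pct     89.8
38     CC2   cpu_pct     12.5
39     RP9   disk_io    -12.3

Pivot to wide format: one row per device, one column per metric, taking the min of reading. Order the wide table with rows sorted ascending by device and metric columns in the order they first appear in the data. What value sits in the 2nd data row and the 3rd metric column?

38.8

With rows sorted ascending by device, row 2 is device=MW5. metric columns in first-appearance order: load_avg, cpu_pct, temp_c, disk_io; column 3 is temp_c.
Long rows with device=MW5, metric=temp_c: min(67.4, 38.8) = 38.8.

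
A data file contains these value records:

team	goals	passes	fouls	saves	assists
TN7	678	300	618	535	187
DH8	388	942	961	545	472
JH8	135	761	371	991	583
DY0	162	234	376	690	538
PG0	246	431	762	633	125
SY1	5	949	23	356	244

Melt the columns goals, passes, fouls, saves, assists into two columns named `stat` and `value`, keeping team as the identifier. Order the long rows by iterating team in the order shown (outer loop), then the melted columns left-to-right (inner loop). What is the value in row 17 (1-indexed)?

30 rows total (6 × 5). Row 17: index ⌊(17-1)/5⌋ = 3 into team → DY0; (17-1) mod 5 = 1 into the melted columns → passes.
So row 17 is (DY0, passes, 234); value = 234.

234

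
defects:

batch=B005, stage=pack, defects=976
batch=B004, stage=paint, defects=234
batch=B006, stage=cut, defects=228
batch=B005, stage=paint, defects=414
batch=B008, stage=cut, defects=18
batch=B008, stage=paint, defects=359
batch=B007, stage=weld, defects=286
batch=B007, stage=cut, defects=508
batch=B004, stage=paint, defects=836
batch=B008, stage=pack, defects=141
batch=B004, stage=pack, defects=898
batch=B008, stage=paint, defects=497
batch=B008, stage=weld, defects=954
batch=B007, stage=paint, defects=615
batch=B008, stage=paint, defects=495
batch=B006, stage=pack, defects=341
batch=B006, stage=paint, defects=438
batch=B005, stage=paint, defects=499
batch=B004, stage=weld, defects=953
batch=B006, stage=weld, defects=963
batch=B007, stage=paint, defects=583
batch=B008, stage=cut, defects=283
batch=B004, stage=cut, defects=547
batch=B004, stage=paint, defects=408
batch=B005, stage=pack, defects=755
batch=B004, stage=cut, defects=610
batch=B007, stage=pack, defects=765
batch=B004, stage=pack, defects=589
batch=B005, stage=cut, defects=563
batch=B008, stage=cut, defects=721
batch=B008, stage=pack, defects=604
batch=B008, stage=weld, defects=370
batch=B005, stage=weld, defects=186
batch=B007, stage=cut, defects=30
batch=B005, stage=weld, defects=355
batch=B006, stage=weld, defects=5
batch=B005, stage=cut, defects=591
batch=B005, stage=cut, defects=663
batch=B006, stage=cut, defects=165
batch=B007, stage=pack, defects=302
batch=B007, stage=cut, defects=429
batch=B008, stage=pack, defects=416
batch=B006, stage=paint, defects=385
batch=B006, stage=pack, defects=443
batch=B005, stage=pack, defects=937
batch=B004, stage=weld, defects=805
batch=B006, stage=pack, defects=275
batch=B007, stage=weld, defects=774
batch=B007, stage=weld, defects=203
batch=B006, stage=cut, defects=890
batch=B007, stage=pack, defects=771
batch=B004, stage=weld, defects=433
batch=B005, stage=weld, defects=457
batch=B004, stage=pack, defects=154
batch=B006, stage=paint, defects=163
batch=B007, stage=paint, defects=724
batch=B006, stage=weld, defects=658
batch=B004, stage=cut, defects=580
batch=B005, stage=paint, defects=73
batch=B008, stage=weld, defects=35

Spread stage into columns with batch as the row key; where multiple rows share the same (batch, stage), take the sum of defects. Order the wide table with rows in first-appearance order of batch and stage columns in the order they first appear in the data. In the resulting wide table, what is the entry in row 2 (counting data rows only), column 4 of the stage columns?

2191

With rows in first-appearance order of batch, row 2 is batch=B004. stage columns in first-appearance order: pack, paint, cut, weld; column 4 is weld.
Long rows with batch=B004, stage=weld: 953 + 805 + 433 = 2191.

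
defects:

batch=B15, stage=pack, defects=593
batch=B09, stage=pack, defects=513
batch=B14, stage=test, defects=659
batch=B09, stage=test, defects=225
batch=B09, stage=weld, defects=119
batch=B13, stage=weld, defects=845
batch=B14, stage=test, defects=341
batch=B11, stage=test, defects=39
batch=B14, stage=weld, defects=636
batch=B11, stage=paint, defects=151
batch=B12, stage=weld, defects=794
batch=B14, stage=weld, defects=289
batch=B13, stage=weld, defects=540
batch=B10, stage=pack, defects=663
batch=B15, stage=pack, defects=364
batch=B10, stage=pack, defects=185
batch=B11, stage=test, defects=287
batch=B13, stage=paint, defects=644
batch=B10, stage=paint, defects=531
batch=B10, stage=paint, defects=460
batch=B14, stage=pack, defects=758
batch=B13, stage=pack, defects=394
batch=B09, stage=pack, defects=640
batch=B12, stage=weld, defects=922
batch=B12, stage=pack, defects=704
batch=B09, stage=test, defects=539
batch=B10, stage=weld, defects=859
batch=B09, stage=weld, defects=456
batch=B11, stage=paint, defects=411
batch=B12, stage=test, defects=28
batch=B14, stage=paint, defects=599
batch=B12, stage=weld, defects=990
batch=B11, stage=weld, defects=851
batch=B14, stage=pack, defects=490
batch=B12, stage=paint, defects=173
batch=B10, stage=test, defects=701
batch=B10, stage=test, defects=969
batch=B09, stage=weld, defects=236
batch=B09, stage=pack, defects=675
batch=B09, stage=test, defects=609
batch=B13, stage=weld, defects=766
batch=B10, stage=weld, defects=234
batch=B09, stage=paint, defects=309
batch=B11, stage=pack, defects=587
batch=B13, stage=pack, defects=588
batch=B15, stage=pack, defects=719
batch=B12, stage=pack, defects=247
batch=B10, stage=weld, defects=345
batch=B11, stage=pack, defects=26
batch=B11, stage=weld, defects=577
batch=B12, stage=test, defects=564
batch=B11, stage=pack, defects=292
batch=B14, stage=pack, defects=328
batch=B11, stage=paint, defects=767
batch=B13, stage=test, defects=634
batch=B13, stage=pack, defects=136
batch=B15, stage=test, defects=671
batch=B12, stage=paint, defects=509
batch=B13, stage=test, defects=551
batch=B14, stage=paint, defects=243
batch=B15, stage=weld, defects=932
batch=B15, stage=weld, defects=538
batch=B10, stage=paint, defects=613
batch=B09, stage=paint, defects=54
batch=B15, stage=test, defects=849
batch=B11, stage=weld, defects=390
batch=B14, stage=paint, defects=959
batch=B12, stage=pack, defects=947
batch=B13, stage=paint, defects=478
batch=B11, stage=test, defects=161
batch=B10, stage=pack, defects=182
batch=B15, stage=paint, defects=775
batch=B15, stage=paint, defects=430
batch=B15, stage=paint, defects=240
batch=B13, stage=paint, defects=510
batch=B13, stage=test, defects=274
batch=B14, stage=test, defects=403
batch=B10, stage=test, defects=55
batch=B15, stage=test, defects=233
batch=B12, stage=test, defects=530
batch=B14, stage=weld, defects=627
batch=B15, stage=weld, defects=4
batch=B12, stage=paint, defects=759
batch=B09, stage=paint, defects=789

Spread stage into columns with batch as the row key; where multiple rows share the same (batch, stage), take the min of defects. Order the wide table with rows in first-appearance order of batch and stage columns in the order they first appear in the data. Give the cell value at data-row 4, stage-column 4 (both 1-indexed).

478

With rows in first-appearance order of batch, row 4 is batch=B13. stage columns in first-appearance order: pack, test, weld, paint; column 4 is paint.
Long rows with batch=B13, stage=paint: min(644, 478, 510) = 478.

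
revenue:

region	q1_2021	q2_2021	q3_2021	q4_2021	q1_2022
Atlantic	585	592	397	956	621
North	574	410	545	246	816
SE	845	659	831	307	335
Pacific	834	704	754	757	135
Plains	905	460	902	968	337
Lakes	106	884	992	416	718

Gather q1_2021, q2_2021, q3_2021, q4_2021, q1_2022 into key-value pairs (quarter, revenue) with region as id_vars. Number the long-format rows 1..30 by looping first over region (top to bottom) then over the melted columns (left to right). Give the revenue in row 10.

30 rows total (6 × 5). Row 10: index ⌊(10-1)/5⌋ = 1 into region → North; (10-1) mod 5 = 4 into the melted columns → q1_2022.
So row 10 is (North, q1_2022, 816); revenue = 816.

816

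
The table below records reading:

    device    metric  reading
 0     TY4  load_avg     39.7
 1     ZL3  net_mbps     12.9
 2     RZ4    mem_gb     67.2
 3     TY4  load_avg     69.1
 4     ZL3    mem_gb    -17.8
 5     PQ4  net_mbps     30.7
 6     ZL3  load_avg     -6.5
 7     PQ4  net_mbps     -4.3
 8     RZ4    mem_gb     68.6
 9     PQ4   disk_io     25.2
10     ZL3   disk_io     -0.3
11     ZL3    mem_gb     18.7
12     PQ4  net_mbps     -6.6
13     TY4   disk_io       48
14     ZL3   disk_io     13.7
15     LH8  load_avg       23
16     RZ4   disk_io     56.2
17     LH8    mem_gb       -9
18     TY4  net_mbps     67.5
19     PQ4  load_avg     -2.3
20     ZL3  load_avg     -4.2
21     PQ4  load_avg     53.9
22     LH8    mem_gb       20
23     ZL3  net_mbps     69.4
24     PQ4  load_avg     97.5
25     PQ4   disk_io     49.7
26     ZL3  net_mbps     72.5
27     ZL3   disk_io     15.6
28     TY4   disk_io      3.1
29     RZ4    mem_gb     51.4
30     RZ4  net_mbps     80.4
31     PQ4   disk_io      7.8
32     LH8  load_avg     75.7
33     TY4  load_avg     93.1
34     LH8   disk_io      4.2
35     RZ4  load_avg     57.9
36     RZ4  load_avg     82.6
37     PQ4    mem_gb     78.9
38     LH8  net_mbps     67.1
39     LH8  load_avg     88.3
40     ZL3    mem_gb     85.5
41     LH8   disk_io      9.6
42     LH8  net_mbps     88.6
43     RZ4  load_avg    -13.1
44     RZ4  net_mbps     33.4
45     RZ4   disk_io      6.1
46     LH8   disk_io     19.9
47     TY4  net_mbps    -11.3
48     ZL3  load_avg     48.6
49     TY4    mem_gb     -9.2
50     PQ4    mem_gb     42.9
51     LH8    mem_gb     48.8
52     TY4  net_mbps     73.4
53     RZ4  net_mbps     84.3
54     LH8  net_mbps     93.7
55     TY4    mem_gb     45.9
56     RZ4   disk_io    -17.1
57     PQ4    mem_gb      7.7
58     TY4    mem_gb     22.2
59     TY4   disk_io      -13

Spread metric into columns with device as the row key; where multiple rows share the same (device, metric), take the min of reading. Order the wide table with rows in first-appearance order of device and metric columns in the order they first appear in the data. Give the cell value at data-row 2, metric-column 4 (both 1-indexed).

With rows in first-appearance order of device, row 2 is device=ZL3. metric columns in first-appearance order: load_avg, net_mbps, mem_gb, disk_io; column 4 is disk_io.
Long rows with device=ZL3, metric=disk_io: min(-0.3, 13.7, 15.6) = -0.3.

-0.3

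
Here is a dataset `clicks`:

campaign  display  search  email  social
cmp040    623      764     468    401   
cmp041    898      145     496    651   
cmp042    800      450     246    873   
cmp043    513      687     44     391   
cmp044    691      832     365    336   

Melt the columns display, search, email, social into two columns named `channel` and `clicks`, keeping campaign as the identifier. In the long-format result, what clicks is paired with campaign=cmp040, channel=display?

Unpivoting turns each (campaign, wide-column) pair into one long row.
The wide cell at row cmp040, column display holds 623, so the long row (cmp040, display) has clicks=623.

623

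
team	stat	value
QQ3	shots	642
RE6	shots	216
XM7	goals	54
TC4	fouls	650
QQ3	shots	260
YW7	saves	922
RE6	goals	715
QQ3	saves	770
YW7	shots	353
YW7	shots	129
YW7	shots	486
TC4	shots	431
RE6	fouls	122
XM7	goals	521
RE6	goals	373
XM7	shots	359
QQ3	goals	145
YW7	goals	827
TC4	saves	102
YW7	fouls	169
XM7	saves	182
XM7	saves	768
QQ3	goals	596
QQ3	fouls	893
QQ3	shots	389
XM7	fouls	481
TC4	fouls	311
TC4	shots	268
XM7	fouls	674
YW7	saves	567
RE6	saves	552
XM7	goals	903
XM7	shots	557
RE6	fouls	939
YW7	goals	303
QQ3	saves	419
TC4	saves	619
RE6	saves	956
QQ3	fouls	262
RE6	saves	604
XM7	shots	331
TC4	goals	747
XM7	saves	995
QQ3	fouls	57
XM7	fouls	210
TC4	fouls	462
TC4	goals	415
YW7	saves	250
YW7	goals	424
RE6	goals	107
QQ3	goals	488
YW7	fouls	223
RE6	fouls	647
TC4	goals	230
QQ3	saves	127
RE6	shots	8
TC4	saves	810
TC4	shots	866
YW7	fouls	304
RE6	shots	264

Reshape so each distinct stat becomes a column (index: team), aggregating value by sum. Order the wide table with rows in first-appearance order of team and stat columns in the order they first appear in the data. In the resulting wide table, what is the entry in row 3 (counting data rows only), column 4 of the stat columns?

With rows in first-appearance order of team, row 3 is team=XM7. stat columns in first-appearance order: shots, goals, fouls, saves; column 4 is saves.
Long rows with team=XM7, stat=saves: 182 + 768 + 995 = 1945.

1945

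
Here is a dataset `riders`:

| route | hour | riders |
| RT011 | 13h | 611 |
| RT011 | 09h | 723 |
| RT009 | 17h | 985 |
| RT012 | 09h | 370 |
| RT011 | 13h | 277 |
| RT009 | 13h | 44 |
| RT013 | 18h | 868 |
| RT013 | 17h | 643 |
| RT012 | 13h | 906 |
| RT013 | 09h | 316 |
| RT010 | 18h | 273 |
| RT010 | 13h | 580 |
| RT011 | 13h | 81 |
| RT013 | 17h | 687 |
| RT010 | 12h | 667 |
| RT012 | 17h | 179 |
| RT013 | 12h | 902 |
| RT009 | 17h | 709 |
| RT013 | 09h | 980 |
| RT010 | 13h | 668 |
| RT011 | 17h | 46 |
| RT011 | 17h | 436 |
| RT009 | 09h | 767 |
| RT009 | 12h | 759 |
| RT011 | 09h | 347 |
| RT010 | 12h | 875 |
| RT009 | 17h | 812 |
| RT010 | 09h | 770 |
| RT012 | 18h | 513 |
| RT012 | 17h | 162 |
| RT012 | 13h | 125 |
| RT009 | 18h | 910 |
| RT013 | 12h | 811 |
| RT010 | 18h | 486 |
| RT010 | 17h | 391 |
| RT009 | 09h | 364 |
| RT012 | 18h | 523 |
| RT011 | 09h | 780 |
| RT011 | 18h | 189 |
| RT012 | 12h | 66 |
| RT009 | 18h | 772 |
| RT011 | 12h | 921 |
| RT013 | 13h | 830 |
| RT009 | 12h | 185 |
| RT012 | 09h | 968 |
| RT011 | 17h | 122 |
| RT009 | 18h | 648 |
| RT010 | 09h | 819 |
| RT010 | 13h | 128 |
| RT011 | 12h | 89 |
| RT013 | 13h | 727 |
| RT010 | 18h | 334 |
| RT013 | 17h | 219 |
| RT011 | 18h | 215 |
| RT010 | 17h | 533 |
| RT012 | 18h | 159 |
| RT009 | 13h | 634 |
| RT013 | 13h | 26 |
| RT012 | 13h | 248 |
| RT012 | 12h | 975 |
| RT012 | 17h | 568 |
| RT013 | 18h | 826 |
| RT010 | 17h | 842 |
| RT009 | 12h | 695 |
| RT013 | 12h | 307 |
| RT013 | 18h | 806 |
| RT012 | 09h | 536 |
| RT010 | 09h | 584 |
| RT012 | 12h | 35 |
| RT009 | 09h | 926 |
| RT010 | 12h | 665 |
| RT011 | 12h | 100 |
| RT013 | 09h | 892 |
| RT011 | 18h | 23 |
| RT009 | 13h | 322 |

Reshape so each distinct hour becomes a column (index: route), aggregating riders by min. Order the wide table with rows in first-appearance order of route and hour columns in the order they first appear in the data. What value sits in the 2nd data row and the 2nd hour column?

364

With rows in first-appearance order of route, row 2 is route=RT009. hour columns in first-appearance order: 13h, 09h, 17h, 18h, 12h; column 2 is 09h.
Long rows with route=RT009, hour=09h: min(767, 364, 926) = 364.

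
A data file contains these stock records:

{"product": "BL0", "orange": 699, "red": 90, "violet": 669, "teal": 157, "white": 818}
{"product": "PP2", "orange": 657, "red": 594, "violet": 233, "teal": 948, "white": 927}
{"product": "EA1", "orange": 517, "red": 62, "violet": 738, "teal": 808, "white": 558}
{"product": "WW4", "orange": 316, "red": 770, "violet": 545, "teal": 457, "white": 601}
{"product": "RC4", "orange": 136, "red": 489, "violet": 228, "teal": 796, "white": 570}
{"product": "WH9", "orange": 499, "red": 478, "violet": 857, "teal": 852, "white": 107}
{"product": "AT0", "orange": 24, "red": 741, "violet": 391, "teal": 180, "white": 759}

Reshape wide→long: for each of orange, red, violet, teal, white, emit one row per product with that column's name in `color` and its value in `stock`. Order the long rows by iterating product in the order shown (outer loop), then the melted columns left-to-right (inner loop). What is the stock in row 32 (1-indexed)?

35 rows total (7 × 5). Row 32: index ⌊(32-1)/5⌋ = 6 into product → AT0; (32-1) mod 5 = 1 into the melted columns → red.
So row 32 is (AT0, red, 741); stock = 741.

741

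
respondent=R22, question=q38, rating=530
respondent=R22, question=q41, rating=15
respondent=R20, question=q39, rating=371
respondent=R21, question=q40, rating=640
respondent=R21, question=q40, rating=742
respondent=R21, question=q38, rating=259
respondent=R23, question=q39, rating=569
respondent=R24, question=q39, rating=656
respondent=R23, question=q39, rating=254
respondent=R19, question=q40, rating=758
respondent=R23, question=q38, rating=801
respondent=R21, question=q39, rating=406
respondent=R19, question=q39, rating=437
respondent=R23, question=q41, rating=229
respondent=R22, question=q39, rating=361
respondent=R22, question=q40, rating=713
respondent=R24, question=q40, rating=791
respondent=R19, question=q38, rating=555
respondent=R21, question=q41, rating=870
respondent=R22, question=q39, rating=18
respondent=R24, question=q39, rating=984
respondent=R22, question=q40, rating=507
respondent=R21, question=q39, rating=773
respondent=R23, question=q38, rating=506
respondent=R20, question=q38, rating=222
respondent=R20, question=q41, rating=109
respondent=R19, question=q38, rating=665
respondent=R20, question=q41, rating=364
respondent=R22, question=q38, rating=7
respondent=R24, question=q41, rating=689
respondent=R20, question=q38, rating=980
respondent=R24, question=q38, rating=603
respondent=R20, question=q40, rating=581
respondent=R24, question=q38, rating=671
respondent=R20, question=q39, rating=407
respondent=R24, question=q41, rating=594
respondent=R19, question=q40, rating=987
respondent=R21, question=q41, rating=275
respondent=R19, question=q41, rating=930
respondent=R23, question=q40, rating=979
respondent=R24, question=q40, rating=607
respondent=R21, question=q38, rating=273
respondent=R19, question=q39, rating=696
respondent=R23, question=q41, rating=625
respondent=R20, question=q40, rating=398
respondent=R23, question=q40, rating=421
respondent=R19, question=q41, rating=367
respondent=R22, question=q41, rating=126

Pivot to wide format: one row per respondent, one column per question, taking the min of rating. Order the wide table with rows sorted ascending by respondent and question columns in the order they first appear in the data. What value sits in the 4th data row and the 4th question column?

507

With rows sorted ascending by respondent, row 4 is respondent=R22. question columns in first-appearance order: q38, q41, q39, q40; column 4 is q40.
Long rows with respondent=R22, question=q40: min(713, 507) = 507.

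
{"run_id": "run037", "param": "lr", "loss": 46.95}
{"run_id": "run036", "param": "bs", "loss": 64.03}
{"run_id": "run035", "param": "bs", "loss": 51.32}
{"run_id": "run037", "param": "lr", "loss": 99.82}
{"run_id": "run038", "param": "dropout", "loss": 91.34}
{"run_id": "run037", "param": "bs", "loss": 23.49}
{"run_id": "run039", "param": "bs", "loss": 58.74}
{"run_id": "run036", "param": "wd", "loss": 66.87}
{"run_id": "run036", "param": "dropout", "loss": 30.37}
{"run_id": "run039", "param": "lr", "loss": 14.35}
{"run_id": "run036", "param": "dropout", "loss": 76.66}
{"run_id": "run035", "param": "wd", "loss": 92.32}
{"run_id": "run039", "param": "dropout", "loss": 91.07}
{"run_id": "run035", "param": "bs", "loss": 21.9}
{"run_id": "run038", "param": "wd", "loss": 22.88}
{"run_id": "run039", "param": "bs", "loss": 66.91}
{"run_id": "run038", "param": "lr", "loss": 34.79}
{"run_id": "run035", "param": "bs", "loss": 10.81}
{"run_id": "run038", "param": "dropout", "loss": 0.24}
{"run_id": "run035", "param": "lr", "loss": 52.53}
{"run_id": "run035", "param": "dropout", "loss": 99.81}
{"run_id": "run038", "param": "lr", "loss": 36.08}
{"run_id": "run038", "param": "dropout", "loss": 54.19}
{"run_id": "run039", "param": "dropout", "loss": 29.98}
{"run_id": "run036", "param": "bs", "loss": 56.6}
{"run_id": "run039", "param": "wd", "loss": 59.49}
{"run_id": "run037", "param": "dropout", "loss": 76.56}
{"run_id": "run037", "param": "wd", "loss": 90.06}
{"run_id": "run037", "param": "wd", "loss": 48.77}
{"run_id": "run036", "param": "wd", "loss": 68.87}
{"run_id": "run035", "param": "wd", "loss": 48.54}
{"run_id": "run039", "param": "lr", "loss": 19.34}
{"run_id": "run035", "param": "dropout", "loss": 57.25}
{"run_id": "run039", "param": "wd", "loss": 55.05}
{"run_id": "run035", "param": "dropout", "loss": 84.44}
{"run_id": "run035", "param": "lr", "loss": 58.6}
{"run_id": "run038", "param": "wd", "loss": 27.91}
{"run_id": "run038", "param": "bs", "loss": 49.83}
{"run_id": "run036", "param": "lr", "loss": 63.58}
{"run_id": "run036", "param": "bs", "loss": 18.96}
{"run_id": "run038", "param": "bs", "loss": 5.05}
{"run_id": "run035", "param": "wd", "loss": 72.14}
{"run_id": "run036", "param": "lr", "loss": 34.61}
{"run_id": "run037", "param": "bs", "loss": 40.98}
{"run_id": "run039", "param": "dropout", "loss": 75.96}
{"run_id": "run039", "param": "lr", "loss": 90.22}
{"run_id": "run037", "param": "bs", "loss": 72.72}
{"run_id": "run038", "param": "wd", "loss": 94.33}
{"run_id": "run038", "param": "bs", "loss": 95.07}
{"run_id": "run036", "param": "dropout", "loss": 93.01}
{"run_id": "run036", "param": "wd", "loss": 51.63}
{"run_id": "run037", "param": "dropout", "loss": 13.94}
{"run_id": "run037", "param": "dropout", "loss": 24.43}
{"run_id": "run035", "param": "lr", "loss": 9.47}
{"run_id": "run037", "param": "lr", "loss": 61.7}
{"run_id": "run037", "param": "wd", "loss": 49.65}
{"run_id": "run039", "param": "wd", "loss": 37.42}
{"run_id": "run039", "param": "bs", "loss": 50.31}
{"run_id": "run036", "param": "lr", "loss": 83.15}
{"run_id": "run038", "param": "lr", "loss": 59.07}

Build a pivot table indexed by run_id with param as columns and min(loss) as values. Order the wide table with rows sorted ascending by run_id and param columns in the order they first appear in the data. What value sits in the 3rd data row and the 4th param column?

With rows sorted ascending by run_id, row 3 is run_id=run037. param columns in first-appearance order: lr, bs, dropout, wd; column 4 is wd.
Long rows with run_id=run037, param=wd: min(90.06, 48.77, 49.65) = 48.77.

48.77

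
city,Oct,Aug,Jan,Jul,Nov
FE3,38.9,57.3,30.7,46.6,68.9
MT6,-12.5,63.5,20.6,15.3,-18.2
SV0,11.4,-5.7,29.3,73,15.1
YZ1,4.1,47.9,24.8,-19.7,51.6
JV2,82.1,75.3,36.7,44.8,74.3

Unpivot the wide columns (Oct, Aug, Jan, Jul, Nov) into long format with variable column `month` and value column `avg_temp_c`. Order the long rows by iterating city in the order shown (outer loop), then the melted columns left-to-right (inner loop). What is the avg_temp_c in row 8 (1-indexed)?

25 rows total (5 × 5). Row 8: index ⌊(8-1)/5⌋ = 1 into city → MT6; (8-1) mod 5 = 2 into the melted columns → Jan.
So row 8 is (MT6, Jan, 20.6); avg_temp_c = 20.6.

20.6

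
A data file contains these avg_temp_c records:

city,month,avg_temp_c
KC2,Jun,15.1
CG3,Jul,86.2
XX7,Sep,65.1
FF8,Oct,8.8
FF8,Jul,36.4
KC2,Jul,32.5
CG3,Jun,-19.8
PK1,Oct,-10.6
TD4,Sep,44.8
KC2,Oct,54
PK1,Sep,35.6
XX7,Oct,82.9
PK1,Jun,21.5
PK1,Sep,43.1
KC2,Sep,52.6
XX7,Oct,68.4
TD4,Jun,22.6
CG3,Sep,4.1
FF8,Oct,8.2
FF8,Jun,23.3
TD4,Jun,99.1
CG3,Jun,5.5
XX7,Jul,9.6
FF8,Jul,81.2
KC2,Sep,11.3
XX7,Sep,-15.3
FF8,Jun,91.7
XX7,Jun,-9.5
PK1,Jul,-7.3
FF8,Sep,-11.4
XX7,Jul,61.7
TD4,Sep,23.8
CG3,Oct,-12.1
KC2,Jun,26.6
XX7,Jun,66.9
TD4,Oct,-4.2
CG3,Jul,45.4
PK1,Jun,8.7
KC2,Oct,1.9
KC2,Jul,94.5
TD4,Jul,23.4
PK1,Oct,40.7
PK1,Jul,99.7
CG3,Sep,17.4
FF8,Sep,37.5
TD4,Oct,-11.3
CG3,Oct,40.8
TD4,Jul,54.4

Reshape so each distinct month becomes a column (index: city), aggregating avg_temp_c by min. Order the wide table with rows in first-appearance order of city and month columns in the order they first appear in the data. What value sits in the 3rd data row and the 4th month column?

With rows in first-appearance order of city, row 3 is city=XX7. month columns in first-appearance order: Jun, Jul, Sep, Oct; column 4 is Oct.
Long rows with city=XX7, month=Oct: min(82.9, 68.4) = 68.4.

68.4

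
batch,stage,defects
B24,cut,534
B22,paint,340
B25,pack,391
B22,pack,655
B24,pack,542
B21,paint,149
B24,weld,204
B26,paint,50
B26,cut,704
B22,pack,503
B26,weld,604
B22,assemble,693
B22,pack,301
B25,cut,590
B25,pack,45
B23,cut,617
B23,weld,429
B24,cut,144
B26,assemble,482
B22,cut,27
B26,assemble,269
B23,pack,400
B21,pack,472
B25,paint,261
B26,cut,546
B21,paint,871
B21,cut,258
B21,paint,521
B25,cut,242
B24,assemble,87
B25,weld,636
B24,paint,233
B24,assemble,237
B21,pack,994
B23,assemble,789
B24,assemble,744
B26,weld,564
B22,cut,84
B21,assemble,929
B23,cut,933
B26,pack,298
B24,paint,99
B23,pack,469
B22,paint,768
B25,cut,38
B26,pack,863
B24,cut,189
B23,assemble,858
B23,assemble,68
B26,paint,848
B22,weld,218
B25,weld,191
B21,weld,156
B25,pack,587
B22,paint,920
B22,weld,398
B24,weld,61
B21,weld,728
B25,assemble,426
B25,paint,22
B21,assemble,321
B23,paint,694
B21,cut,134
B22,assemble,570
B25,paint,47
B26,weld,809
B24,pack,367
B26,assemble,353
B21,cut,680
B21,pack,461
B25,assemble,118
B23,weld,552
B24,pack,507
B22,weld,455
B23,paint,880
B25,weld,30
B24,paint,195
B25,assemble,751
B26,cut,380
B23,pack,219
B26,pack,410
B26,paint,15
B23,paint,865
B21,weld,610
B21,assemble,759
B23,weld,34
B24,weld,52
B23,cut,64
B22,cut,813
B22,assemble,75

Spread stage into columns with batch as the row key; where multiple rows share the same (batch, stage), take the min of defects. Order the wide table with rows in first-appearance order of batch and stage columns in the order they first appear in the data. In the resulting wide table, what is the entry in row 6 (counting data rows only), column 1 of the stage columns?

With rows in first-appearance order of batch, row 6 is batch=B23. stage columns in first-appearance order: cut, paint, pack, weld, assemble; column 1 is cut.
Long rows with batch=B23, stage=cut: min(617, 933, 64) = 64.

64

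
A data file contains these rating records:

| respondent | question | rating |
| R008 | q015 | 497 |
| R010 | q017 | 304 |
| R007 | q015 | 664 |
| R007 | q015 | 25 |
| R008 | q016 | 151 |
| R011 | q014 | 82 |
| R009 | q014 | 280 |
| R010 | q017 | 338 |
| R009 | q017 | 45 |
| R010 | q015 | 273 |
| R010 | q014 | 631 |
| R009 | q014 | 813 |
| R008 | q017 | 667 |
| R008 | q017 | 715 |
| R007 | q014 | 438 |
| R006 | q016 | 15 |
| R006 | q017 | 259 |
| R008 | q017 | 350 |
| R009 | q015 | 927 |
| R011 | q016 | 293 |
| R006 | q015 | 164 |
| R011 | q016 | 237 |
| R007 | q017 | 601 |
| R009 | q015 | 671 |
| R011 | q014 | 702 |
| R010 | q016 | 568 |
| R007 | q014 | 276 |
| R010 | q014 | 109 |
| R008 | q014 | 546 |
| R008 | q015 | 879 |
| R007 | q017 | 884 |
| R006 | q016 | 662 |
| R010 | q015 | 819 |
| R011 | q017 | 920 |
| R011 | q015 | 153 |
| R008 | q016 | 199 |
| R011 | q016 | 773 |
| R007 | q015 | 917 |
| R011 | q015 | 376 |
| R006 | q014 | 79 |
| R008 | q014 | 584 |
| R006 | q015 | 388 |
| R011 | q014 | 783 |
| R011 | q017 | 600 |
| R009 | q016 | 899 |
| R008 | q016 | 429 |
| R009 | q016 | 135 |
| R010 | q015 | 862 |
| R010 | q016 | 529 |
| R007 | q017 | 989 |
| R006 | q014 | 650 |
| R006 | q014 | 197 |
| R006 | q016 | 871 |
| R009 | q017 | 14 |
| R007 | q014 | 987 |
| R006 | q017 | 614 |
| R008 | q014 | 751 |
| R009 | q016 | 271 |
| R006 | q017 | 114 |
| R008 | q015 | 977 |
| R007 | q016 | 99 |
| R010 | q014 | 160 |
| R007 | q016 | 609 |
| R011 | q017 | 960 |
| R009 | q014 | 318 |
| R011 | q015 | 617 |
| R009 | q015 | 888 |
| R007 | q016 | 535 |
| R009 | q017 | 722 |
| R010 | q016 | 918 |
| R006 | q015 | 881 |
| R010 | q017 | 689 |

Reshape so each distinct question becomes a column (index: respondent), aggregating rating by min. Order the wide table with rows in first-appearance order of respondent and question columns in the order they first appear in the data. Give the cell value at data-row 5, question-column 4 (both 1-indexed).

280

With rows in first-appearance order of respondent, row 5 is respondent=R009. question columns in first-appearance order: q015, q017, q016, q014; column 4 is q014.
Long rows with respondent=R009, question=q014: min(280, 813, 318) = 280.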